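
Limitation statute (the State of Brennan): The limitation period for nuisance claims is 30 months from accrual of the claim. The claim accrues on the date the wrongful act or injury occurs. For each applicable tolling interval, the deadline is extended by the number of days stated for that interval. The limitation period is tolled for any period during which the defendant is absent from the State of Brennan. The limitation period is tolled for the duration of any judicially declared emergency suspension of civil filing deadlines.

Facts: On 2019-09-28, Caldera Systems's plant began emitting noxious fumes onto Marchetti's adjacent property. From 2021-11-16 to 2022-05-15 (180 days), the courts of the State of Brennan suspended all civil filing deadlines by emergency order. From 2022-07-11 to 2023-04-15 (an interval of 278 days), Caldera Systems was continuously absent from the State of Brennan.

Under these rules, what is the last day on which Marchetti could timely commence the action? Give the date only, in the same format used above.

The claim accrued on 2019-09-28, the date of the act.
30 months from 2019-09-28 is 2022-03-28.
The emergency suspension of filing deadlines from 2021-11-16 to 2022-05-15 tolled the period for 180 days, extending the deadline to 2022-09-24.
The defendant's absence from the jurisdiction from 2022-07-11 to 2023-04-15 tolled the period for 278 days, extending the deadline to 2023-06-29.

2023-06-29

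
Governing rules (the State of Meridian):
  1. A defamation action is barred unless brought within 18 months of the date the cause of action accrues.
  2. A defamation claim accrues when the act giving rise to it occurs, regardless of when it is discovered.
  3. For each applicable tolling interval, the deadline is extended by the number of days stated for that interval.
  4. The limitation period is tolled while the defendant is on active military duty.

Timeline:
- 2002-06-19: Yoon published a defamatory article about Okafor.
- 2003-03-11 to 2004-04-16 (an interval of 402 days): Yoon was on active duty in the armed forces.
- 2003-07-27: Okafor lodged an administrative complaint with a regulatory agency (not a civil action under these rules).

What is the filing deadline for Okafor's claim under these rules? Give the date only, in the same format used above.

2005-01-24

The claim accrued on 2002-06-19, when the wrongful act occurred.
The untolled deadline — 18 months after 2002-06-19 — is 2003-12-19.
The defendant's active military service from 2003-03-11 to 2004-04-16 tolled the period for 402 days, extending the deadline to 2005-01-24.
None of the other events listed affects the running of the period under the stated rules.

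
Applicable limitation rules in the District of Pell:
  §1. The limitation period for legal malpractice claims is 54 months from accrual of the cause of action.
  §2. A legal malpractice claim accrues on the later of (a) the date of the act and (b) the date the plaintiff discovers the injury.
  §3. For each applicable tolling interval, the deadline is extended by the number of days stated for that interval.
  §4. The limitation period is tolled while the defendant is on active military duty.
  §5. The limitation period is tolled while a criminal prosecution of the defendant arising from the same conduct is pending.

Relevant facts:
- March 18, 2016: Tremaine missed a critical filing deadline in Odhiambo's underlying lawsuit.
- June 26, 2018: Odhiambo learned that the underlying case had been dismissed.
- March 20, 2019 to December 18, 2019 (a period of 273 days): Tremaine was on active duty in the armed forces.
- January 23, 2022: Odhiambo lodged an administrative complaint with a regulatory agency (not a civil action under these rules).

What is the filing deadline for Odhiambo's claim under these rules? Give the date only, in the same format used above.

September 25, 2023

The claim accrued on June 26, 2018 — the later of the March 18, 2016 act and the June 26, 2018 discovery.
54 months from June 26, 2018 is December 26, 2022.
Because the defendant's active military service ran from March 20, 2019 to December 18, 2019, the deadline is extended by 273 days to September 25, 2023.
None of the other events listed affects the running of the period under the stated rules.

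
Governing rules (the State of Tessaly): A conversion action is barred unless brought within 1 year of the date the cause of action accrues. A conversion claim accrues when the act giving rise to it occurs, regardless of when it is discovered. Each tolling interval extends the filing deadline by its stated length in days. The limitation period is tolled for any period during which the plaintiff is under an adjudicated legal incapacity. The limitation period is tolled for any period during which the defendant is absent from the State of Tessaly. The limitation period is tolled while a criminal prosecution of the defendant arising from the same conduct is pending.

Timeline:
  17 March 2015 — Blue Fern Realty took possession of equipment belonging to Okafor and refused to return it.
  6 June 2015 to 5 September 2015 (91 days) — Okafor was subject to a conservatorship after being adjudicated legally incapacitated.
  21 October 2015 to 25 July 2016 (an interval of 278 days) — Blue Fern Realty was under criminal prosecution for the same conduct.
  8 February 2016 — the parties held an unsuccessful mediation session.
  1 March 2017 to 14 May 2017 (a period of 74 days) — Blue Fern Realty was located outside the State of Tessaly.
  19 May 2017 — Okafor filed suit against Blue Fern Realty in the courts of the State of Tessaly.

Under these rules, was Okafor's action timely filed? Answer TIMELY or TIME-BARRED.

TIMELY

The claim accrued on 17 March 2015, when the wrongful act occurred.
1 year from 17 March 2015 is 17 March 2016.
The period was tolled for 91 days by the plaintiff's legal incapacity (6 June 2015 to 5 September 2015), pushing the deadline to 16 June 2016.
Because the pending criminal prosecution ran from 21 October 2015 to 25 July 2016, the deadline is extended by 278 days to 21 March 2017.
The period was tolled for 74 days by the defendant's absence from the jurisdiction (1 March 2017 to 14 May 2017), pushing the deadline to 3 June 2017.
The other events in the timeline have no effect on the limitation period under the stated rules.
Okafor filed on 19 May 2017, before the 3 June 2017 deadline, so the action is timely.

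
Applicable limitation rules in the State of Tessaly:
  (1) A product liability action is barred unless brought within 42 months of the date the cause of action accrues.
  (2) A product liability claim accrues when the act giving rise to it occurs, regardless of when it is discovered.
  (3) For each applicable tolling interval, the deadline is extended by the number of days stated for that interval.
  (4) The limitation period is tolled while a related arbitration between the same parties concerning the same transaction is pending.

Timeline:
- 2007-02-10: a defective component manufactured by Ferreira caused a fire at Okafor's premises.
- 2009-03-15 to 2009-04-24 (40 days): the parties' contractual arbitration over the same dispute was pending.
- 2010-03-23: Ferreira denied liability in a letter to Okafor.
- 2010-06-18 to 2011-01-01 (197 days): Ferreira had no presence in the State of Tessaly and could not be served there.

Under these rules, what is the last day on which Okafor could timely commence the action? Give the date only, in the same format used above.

2010-09-19

The cause of action accrued on 2007-02-10, the date of the act.
Adding the 42 months base period to 2007-02-10 gives a deadline of 2010-08-10, before any tolling.
Because the pending related arbitration ran from 2009-03-15 to 2009-04-24, the deadline is extended by 40 days to 2010-09-19.
No stated provision tolls the period for the defendant's absence, so the interval from 2010-06-18 to 2011-01-01 has no effect on the deadline.
The other events in the timeline have no effect on the limitation period under the stated rules.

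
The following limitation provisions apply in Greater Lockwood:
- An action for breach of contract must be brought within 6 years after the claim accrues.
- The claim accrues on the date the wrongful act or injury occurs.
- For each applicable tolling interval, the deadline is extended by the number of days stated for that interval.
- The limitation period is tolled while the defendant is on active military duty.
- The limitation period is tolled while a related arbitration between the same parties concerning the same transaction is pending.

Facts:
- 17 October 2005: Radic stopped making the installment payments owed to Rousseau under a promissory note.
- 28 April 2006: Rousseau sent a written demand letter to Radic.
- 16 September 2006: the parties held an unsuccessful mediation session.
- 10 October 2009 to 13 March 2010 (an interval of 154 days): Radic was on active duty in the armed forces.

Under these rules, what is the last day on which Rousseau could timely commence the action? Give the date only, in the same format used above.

19 March 2012

The claim accrued on 17 October 2005, when the wrongful act occurred.
The untolled deadline — 6 years after 17 October 2005 — is 17 October 2011.
Because the defendant's active military service ran from 10 October 2009 to 13 March 2010, the deadline is extended by 154 days to 19 March 2012.
None of the other events listed affects the running of the period under the stated rules.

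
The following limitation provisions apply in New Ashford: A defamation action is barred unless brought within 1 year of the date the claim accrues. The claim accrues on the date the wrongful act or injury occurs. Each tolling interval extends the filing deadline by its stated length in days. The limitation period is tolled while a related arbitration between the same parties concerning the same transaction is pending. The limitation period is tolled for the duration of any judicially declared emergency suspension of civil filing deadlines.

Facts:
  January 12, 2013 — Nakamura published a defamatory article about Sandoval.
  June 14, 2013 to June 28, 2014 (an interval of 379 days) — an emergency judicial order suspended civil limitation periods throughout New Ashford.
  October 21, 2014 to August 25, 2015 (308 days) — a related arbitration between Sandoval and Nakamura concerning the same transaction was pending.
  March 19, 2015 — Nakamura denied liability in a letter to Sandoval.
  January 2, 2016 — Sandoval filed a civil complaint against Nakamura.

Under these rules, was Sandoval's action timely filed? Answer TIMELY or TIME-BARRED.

The claim accrued on January 12, 2013, the date of the act.
1 year from January 12, 2013 is January 12, 2014.
The period was tolled for 379 days by the emergency suspension of filing deadlines (June 14, 2013 to June 28, 2014), pushing the deadline to January 26, 2015.
Because the pending related arbitration ran from October 21, 2014 to August 25, 2015, the deadline is extended by 308 days to November 30, 2015.
The other events in the timeline have no effect on the limitation period under the stated rules.
Sandoval filed on January 2, 2016, after the November 30, 2015 deadline, so the action is time-barred.

TIME-BARRED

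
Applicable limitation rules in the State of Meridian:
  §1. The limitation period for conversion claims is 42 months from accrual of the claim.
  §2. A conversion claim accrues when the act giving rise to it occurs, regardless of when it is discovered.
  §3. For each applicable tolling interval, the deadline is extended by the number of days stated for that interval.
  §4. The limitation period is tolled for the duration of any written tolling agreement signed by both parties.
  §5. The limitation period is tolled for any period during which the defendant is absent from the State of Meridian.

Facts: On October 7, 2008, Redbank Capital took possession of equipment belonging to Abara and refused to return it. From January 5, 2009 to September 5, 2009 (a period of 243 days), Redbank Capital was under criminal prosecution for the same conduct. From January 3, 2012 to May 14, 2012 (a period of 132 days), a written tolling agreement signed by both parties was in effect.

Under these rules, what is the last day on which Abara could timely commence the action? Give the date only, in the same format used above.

August 17, 2012

The claim accrued on October 7, 2008, when the wrongful act occurred.
42 months from October 7, 2008 is April 7, 2012.
The period was tolled for 132 days by the written tolling agreement (January 3, 2012 to May 14, 2012), pushing the deadline to August 17, 2012.
The pending criminal prosecution from January 5, 2009 to September 5, 2009 does not toll the period, because no stated rule makes a criminal prosecution a tolling event.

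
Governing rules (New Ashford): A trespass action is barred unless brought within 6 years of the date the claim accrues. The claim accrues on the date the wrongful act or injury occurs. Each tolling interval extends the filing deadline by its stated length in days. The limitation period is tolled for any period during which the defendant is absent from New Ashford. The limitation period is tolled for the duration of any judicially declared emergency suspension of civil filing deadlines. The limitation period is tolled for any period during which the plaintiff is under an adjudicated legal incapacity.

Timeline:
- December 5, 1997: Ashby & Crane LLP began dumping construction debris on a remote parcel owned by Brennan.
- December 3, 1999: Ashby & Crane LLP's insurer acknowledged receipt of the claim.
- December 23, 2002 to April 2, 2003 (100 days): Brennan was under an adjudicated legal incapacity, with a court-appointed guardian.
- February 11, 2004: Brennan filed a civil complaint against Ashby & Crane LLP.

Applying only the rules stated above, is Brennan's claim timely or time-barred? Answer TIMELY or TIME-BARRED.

TIMELY

The limitation period began to run on December 5, 1997.
The untolled deadline — 6 years after December 5, 1997 — is December 5, 2003.
Because the plaintiff's legal incapacity ran from December 23, 2002 to April 2, 2003, the deadline is extended by 100 days to March 14, 2004.
Nothing else in the chronology tolls or restarts the period.
The February 11, 2004 filing precedes the March 14, 2004 deadline; the claim is timely.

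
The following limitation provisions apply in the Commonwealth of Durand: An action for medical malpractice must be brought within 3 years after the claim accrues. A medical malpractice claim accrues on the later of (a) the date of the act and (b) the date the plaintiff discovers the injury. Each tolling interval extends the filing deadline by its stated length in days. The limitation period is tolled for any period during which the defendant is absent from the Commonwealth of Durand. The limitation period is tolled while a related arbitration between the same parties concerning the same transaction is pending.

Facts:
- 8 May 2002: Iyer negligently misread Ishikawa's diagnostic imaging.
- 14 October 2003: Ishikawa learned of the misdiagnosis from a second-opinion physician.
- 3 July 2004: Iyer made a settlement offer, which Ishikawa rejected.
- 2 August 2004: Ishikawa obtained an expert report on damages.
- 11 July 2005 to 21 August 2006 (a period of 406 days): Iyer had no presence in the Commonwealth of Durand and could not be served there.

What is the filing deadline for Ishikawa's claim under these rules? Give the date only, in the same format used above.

24 November 2007

The claim accrued on 14 October 2003 — the later of the 8 May 2002 act and the 14 October 2003 discovery.
Adding the 3 years base period to 14 October 2003 gives a deadline of 14 October 2006, before any tolling.
Because the defendant's absence from the jurisdiction ran from 11 July 2005 to 21 August 2006, the deadline is extended by 406 days to 24 November 2007.
None of the other events listed affects the running of the period under the stated rules.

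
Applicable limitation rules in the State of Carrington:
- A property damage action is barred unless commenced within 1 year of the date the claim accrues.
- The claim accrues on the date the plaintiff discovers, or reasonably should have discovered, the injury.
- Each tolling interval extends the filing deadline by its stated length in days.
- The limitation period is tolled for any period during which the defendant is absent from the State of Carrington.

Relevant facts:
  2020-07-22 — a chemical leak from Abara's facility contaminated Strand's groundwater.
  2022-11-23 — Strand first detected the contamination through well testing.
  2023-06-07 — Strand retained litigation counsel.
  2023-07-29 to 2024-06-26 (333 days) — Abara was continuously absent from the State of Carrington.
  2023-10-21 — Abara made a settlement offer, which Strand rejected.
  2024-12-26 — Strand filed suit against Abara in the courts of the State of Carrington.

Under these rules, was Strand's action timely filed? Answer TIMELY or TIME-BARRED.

Under the discovery rule, the claim accrued on 2022-11-23, when Strand discovered the injury — not on the 2020-07-22 date of the underlying act.
Adding the 1 year base period to 2022-11-23 gives a deadline of 2023-11-23, before any tolling.
Because the defendant's absence from the jurisdiction ran from 2023-07-29 to 2024-06-26, the deadline is extended by 333 days to 2024-10-21.
Nothing else in the chronology tolls or restarts the period.
Strand filed on 2024-12-26, after the 2024-10-21 deadline, so the action is time-barred.

TIME-BARRED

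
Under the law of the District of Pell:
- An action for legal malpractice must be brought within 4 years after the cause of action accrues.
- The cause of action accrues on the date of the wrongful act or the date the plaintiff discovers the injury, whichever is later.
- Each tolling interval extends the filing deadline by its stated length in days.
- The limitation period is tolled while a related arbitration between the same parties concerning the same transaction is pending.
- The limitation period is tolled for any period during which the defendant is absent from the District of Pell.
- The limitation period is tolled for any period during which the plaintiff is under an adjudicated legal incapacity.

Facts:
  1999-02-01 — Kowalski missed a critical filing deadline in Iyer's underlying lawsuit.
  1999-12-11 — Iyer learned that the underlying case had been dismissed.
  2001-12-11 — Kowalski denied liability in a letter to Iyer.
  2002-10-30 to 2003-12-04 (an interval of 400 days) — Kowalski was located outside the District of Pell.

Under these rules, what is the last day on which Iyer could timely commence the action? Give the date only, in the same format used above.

2005-01-14

The claim accrued on 1999-12-11 — the later of the 1999-02-01 act and the 1999-12-11 discovery.
Adding the 4 years base period to 1999-12-11 gives a deadline of 2003-12-11, before any tolling.
The period was tolled for 400 days by the defendant's absence from the jurisdiction (2002-10-30 to 2003-12-04), pushing the deadline to 2005-01-14.
The other events in the timeline have no effect on the limitation period under the stated rules.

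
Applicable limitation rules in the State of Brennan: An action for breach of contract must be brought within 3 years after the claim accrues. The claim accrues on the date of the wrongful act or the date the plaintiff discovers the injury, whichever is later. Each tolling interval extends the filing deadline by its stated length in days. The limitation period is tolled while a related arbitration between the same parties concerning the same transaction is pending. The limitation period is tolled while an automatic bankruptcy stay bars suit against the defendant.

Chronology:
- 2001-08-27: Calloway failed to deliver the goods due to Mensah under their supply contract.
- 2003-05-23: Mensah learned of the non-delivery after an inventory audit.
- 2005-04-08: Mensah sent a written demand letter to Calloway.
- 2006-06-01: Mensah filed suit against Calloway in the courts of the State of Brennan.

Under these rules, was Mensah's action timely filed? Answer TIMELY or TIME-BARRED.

TIME-BARRED

Because discovery on 2003-05-23 post-dates the 2001-08-27 act, accrual under the later-of rule falls on 2003-05-23.
The untolled deadline — 3 years after 2003-05-23 — is 2006-05-23.
Nothing else in the chronology tolls or restarts the period.
Filing on 2006-06-01 missed the 2006-05-23 deadline — the action is time-barred.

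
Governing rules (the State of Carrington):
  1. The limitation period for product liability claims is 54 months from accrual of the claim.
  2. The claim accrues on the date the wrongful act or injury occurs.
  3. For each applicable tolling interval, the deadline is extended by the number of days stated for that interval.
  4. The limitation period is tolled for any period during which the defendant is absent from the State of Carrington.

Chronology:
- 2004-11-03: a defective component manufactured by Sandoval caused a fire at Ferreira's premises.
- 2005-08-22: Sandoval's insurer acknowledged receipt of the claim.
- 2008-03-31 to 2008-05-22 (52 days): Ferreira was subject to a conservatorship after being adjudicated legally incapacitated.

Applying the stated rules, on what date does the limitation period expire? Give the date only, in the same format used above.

The limitation period began to run on 2004-11-03.
Adding the 54 months base period to 2004-11-03 gives a deadline of 2009-05-03, before any tolling.
No stated provision tolls the period for the plaintiff's incapacity, so the interval from 2008-03-31 to 2008-05-22 has no effect on the deadline.
None of the other events listed affects the running of the period under the stated rules.

2009-05-03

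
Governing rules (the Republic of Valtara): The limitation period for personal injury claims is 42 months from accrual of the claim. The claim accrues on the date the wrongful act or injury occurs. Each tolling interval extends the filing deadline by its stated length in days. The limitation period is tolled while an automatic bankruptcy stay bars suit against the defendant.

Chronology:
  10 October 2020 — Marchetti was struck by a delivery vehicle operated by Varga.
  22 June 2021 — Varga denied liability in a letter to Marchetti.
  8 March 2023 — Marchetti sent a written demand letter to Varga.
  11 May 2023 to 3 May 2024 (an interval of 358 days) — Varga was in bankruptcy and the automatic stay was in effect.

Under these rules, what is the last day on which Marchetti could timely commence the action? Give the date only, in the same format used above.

3 April 2025

The claim accrued on 10 October 2020, the date of the act.
42 months from 10 October 2020 is 10 April 2024.
Because the automatic bankruptcy stay ran from 11 May 2023 to 3 May 2024, the deadline is extended by 358 days to 3 April 2025.
Nothing else in the chronology tolls or restarts the period.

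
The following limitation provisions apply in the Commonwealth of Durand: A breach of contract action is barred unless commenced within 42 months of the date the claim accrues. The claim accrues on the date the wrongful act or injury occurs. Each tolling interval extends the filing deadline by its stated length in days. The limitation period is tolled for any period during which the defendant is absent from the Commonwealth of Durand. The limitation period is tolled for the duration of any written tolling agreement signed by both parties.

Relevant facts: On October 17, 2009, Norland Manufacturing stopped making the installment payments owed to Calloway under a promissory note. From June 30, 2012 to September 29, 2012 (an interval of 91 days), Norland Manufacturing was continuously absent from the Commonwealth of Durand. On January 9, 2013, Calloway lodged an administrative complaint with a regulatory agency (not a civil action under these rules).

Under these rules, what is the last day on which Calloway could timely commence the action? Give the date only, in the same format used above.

The claim accrued on October 17, 2009, when the wrongful act occurred.
The untolled deadline — 42 months after October 17, 2009 — is April 17, 2013.
The period was tolled for 91 days by the defendant's absence from the jurisdiction (June 30, 2012 to September 29, 2012), pushing the deadline to July 17, 2013.
Nothing else in the chronology tolls or restarts the period.

July 17, 2013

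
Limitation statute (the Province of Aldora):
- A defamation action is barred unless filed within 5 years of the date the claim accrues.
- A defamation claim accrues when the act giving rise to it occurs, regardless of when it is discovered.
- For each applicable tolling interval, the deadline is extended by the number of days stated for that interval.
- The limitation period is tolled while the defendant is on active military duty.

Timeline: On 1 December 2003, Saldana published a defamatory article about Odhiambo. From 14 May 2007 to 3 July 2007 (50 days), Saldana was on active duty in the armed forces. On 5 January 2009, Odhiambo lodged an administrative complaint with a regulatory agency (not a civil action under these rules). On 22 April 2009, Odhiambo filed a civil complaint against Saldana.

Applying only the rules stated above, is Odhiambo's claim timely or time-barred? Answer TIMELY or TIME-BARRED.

TIME-BARRED

The claim accrued on 1 December 2003, when the wrongful act occurred.
5 years from 1 December 2003 is 1 December 2008.
The defendant's active military service from 14 May 2007 to 3 July 2007 tolled the period for 50 days, extending the deadline to 20 January 2009.
None of the other events listed affects the running of the period under the stated rules.
Filing on 22 April 2009 missed the 20 January 2009 deadline — the action is time-barred.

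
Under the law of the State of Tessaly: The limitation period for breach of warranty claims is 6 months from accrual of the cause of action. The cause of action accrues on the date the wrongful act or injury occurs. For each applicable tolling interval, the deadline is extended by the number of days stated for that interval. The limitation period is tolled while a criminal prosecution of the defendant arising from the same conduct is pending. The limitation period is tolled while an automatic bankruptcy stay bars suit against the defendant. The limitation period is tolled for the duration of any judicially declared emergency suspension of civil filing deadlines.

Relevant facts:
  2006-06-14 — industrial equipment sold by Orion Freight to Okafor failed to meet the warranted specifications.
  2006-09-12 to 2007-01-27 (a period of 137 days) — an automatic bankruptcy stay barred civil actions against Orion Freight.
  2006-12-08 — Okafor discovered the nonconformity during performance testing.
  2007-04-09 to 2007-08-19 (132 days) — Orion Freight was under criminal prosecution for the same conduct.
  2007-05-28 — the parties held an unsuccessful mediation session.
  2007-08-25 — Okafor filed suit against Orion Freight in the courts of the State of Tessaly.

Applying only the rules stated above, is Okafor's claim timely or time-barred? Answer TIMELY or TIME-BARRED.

Because the rule ties accrual to occurrence, the claim accrued on 2006-06-14, not on the 2006-12-08 discovery date.
Adding the 6 months base period to 2006-06-14 gives a deadline of 2006-12-14, before any tolling.
The automatic bankruptcy stay from 2006-09-12 to 2007-01-27 tolled the period for 137 days, extending the deadline to 2007-04-30.
The period was tolled for 132 days by the pending criminal prosecution (2007-04-09 to 2007-08-19), pushing the deadline to 2007-09-09.
The other events in the timeline have no effect on the limitation period under the stated rules.
Filing on 2007-08-25 beat the 2007-09-09 deadline — the action is timely.

TIMELY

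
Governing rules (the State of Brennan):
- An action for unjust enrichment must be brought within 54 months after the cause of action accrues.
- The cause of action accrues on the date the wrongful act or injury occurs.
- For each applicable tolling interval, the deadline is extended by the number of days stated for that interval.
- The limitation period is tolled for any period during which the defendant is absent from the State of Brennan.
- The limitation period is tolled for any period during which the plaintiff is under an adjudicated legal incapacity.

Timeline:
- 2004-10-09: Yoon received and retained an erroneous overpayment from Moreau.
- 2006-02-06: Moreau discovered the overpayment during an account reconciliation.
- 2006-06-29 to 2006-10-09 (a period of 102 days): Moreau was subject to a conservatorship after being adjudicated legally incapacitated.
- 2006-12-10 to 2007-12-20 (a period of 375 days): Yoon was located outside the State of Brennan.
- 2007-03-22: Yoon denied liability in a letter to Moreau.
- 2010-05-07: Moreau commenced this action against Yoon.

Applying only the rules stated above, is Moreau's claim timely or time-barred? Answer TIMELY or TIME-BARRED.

Accrual is governed by the date of the act, so the period began to run on 2004-10-09; the later discovery on 2006-02-06 is irrelevant under the stated rule.
54 months from 2004-10-09 is 2009-04-09.
Because the plaintiff's legal incapacity ran from 2006-06-29 to 2006-10-09, the deadline is extended by 102 days to 2009-07-20.
The defendant's absence from the jurisdiction from 2006-12-10 to 2007-12-20 tolled the period for 375 days, extending the deadline to 2010-07-30.
None of the other events listed affects the running of the period under the stated rules.
The 2010-05-07 filing precedes the 2010-07-30 deadline; the claim is timely.

TIMELY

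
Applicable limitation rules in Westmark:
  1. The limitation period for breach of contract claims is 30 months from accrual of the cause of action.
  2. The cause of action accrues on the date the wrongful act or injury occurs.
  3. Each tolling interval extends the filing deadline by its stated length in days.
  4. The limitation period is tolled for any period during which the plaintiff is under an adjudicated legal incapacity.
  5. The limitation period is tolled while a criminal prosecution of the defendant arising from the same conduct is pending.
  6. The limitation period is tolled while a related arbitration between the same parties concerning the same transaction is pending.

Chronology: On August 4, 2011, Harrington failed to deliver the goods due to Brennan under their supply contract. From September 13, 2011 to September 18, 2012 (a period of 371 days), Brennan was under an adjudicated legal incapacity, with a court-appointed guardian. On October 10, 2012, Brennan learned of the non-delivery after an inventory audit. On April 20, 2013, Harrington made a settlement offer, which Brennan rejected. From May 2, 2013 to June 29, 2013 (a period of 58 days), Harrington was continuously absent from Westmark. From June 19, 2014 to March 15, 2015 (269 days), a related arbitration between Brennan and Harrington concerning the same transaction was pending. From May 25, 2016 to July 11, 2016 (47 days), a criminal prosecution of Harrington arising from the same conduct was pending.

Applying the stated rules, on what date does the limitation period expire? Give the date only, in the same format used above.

The claim accrued on August 4, 2011, when the wrongful act occurred; under the stated occurrence rule the October 10, 2012 discovery does not delay accrual.
The untolled deadline — 30 months after August 4, 2011 — is February 4, 2014.
The plaintiff's legal incapacity from September 13, 2011 to September 18, 2012 tolled the period for 371 days, extending the deadline to February 10, 2015.
Because the pending related arbitration ran from June 19, 2014 to March 15, 2015, the deadline is extended by 269 days to November 6, 2015.
The pending criminal prosecution starting May 25, 2016 came too late — the period had run on November 6, 2015 — and so does not extend the deadline.
No stated provision tolls the period for the defendant's absence, so the interval from May 2, 2013 to June 29, 2013 has no effect on the deadline.
None of the other events listed affects the running of the period under the stated rules.

November 6, 2015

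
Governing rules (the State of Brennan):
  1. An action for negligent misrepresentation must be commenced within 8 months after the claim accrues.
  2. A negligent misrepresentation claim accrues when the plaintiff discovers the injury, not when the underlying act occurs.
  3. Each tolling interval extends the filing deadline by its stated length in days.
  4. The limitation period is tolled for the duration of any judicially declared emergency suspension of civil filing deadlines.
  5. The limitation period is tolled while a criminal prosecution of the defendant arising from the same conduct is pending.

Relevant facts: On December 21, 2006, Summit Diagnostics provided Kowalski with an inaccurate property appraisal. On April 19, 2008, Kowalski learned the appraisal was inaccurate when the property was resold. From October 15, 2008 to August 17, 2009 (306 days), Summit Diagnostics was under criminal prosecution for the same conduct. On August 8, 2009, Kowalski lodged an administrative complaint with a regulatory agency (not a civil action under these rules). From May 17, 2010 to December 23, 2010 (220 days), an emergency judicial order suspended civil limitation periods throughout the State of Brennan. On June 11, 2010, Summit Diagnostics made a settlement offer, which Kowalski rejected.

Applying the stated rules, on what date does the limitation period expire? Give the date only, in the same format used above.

October 21, 2009

Accrual is tied to discovery, so the period began on April 19, 2008 rather than on December 21, 2006 when the act occurred.
The untolled deadline — 8 months after April 19, 2008 — is December 19, 2008.
Because the pending criminal prosecution ran from October 15, 2008 to August 17, 2009, the deadline is extended by 306 days to October 21, 2009.
By the time the emergency suspension of filing deadlines began on May 17, 2010, the limitation period had already expired on October 21, 2009; that interval cannot revive it.
Nothing else in the chronology tolls or restarts the period.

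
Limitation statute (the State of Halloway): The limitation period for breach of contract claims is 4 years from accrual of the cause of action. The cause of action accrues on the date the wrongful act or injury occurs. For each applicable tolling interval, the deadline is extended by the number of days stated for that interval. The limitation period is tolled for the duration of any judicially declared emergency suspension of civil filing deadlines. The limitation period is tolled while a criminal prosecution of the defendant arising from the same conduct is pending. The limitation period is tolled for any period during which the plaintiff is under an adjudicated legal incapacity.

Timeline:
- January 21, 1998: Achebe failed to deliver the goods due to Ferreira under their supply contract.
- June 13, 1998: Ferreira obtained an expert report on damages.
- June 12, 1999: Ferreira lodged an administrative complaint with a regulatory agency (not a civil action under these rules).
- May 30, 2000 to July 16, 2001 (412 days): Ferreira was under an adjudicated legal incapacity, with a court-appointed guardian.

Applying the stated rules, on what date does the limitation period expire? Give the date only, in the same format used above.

March 9, 2003

The claim accrued on January 21, 1998, when the wrongful act occurred.
The untolled deadline — 4 years after January 21, 1998 — is January 21, 2002.
The period was tolled for 412 days by the plaintiff's legal incapacity (May 30, 2000 to July 16, 2001), pushing the deadline to March 9, 2003.
The other events in the timeline have no effect on the limitation period under the stated rules.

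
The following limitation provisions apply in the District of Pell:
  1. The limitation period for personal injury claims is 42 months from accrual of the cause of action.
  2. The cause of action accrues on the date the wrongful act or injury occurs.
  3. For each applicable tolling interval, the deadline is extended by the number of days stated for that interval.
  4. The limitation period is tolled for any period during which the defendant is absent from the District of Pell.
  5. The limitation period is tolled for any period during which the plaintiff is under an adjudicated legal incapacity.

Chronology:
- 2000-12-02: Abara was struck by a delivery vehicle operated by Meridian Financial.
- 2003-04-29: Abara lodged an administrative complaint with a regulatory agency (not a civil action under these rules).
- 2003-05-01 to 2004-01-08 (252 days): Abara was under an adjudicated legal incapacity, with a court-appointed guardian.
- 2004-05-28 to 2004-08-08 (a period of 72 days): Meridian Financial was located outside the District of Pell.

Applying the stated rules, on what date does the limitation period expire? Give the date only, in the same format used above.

The cause of action accrued on 2000-12-02, the date of the act.
42 months from 2000-12-02 is 2004-06-02.
The period was tolled for 252 days by the plaintiff's legal incapacity (2003-05-01 to 2004-01-08), pushing the deadline to 2005-02-09.
Because the defendant's absence from the jurisdiction ran from 2004-05-28 to 2004-08-08, the deadline is extended by 72 days to 2005-04-22.
Nothing else in the chronology tolls or restarts the period.

2005-04-22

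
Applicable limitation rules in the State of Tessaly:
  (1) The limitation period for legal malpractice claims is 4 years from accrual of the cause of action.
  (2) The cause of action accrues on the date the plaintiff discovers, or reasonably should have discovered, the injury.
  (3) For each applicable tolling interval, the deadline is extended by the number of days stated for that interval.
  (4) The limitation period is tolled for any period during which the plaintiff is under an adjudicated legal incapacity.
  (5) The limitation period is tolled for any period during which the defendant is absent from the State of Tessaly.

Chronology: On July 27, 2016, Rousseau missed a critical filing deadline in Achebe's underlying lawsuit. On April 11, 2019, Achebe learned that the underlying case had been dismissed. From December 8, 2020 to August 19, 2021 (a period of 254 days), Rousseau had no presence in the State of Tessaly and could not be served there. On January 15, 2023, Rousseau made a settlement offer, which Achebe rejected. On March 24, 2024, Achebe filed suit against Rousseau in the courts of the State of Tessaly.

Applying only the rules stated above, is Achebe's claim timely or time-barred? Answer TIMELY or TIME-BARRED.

The claim did not accrue until Achebe discovered the injury on April 11, 2019; the July 27, 2016 act date does not start the clock under the stated rule.
4 years from April 11, 2019 is April 11, 2023.
The defendant's absence from the jurisdiction from December 8, 2020 to August 19, 2021 tolled the period for 254 days, extending the deadline to December 21, 2023.
Nothing else in the chronology tolls or restarts the period.
Filing on March 24, 2024 missed the December 21, 2023 deadline — the action is time-barred.

TIME-BARRED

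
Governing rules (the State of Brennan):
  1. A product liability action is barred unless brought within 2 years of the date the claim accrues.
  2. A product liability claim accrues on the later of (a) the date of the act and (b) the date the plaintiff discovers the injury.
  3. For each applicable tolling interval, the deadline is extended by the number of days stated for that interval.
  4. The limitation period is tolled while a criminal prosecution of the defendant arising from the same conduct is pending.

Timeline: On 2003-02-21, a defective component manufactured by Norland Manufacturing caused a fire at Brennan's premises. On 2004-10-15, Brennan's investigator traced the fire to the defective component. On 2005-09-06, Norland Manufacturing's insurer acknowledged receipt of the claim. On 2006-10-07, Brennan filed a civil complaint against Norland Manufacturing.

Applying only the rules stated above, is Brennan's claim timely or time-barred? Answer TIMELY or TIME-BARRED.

TIMELY

The claim accrued on 2004-10-15 — the later of the 2003-02-21 act and the 2004-10-15 discovery.
Adding the 2 years base period to 2004-10-15 gives a deadline of 2006-10-15, before any tolling.
Nothing else in the chronology tolls or restarts the period.
The 2006-10-07 filing precedes the 2006-10-15 deadline; the claim is timely.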